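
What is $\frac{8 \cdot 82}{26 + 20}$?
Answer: $\frac{328}{23} \approx 14.261$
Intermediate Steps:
$\frac{8 \cdot 82}{26 + 20} = \frac{656}{46} = 656 \cdot \frac{1}{46} = \frac{328}{23}$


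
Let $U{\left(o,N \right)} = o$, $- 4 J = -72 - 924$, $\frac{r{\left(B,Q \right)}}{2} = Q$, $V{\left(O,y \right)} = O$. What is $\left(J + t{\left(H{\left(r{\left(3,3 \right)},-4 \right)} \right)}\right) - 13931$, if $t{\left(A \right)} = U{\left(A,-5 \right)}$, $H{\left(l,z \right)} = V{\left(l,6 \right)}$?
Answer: $-13676$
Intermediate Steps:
$r{\left(B,Q \right)} = 2 Q$
$H{\left(l,z \right)} = l$
$J = 249$ ($J = - \frac{-72 - 924}{4} = \left(- \frac{1}{4}\right) \left(-996\right) = 249$)
$t{\left(A \right)} = A$
$\left(J + t{\left(H{\left(r{\left(3,3 \right)},-4 \right)} \right)}\right) - 13931 = \left(249 + 2 \cdot 3\right) - 13931 = \left(249 + 6\right) - 13931 = 255 - 13931 = -13676$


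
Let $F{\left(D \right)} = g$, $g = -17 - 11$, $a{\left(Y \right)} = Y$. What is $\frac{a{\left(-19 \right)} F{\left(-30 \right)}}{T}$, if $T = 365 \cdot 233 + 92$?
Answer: $\frac{532}{85137} \approx 0.0062487$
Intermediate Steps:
$g = -28$ ($g = -17 - 11 = -28$)
$F{\left(D \right)} = -28$
$T = 85137$ ($T = 85045 + 92 = 85137$)
$\frac{a{\left(-19 \right)} F{\left(-30 \right)}}{T} = \frac{\left(-19\right) \left(-28\right)}{85137} = 532 \cdot \frac{1}{85137} = \frac{532}{85137}$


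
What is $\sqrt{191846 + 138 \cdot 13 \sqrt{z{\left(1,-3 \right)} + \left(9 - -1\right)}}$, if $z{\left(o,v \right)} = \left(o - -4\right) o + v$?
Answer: $\sqrt{191846 + 3588 \sqrt{3}} \approx 445.04$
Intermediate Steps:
$z{\left(o,v \right)} = v + o \left(4 + o\right)$ ($z{\left(o,v \right)} = \left(o + 4\right) o + v = \left(4 + o\right) o + v = o \left(4 + o\right) + v = v + o \left(4 + o\right)$)
$\sqrt{191846 + 138 \cdot 13 \sqrt{z{\left(1,-3 \right)} + \left(9 - -1\right)}} = \sqrt{191846 + 138 \cdot 13 \sqrt{\left(-3 + 1^{2} + 4 \cdot 1\right) + \left(9 - -1\right)}} = \sqrt{191846 + 1794 \sqrt{\left(-3 + 1 + 4\right) + \left(9 + 1\right)}} = \sqrt{191846 + 1794 \sqrt{2 + 10}} = \sqrt{191846 + 1794 \sqrt{12}} = \sqrt{191846 + 1794 \cdot 2 \sqrt{3}} = \sqrt{191846 + 3588 \sqrt{3}}$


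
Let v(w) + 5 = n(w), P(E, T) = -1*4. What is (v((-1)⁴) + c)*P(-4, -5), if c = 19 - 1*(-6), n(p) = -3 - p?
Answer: -64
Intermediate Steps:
P(E, T) = -4
v(w) = -8 - w (v(w) = -5 + (-3 - w) = -8 - w)
c = 25 (c = 19 + 6 = 25)
(v((-1)⁴) + c)*P(-4, -5) = ((-8 - 1*(-1)⁴) + 25)*(-4) = ((-8 - 1*1) + 25)*(-4) = ((-8 - 1) + 25)*(-4) = (-9 + 25)*(-4) = 16*(-4) = -64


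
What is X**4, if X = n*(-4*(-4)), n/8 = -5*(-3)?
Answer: 13589544960000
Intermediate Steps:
n = 120 (n = 8*(-5*(-3)) = 8*15 = 120)
X = 1920 (X = 120*(-4*(-4)) = 120*16 = 1920)
X**4 = 1920**4 = 13589544960000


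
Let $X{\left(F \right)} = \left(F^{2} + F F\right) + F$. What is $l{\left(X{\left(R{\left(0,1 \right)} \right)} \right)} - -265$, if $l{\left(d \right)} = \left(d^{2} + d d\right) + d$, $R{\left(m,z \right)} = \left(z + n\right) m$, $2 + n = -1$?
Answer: $265$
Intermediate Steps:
$n = -3$ ($n = -2 - 1 = -3$)
$R{\left(m,z \right)} = m \left(-3 + z\right)$ ($R{\left(m,z \right)} = \left(z - 3\right) m = \left(-3 + z\right) m = m \left(-3 + z\right)$)
$X{\left(F \right)} = F + 2 F^{2}$ ($X{\left(F \right)} = \left(F^{2} + F^{2}\right) + F = 2 F^{2} + F = F + 2 F^{2}$)
$l{\left(d \right)} = d + 2 d^{2}$ ($l{\left(d \right)} = \left(d^{2} + d^{2}\right) + d = 2 d^{2} + d = d + 2 d^{2}$)
$l{\left(X{\left(R{\left(0,1 \right)} \right)} \right)} - -265 = 0 \left(-3 + 1\right) \left(1 + 2 \cdot 0 \left(-3 + 1\right)\right) \left(1 + 2 \cdot 0 \left(-3 + 1\right) \left(1 + 2 \cdot 0 \left(-3 + 1\right)\right)\right) - -265 = 0 \left(-2\right) \left(1 + 2 \cdot 0 \left(-2\right)\right) \left(1 + 2 \cdot 0 \left(-2\right) \left(1 + 2 \cdot 0 \left(-2\right)\right)\right) + 265 = 0 \left(1 + 2 \cdot 0\right) \left(1 + 2 \cdot 0 \left(1 + 2 \cdot 0\right)\right) + 265 = 0 \left(1 + 0\right) \left(1 + 2 \cdot 0 \left(1 + 0\right)\right) + 265 = 0 \cdot 1 \left(1 + 2 \cdot 0 \cdot 1\right) + 265 = 0 \left(1 + 2 \cdot 0\right) + 265 = 0 \left(1 + 0\right) + 265 = 0 \cdot 1 + 265 = 0 + 265 = 265$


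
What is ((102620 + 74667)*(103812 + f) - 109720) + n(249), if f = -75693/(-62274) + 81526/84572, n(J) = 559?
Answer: 4038807115075537086/219443197 ≈ 1.8405e+10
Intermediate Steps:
f = 478269105/219443197 (f = -75693*(-1/62274) + 81526*(1/84572) = 25231/20758 + 40763/42286 = 478269105/219443197 ≈ 2.1795)
((102620 + 74667)*(103812 + f) - 109720) + n(249) = ((102620 + 74667)*(103812 + 478269105/219443197) - 109720) + 559 = (177287*(22781315436069/219443197) - 109720) + 559 = (4038831069714364803/219443197 - 109720) + 559 = 4038806992406789963/219443197 + 559 = 4038807115075537086/219443197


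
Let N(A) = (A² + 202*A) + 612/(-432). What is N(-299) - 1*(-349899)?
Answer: 4546807/12 ≈ 3.7890e+5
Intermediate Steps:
N(A) = -17/12 + A² + 202*A (N(A) = (A² + 202*A) + 612*(-1/432) = (A² + 202*A) - 17/12 = -17/12 + A² + 202*A)
N(-299) - 1*(-349899) = (-17/12 + (-299)² + 202*(-299)) - 1*(-349899) = (-17/12 + 89401 - 60398) + 349899 = 348019/12 + 349899 = 4546807/12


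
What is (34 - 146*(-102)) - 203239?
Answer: -188313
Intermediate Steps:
(34 - 146*(-102)) - 203239 = (34 + 14892) - 203239 = 14926 - 203239 = -188313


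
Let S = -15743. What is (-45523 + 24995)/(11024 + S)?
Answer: 20528/4719 ≈ 4.3501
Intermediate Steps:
(-45523 + 24995)/(11024 + S) = (-45523 + 24995)/(11024 - 15743) = -20528/(-4719) = -20528*(-1/4719) = 20528/4719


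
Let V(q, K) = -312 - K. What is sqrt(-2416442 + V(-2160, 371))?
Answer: 5*I*sqrt(96685) ≈ 1554.7*I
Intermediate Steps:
sqrt(-2416442 + V(-2160, 371)) = sqrt(-2416442 + (-312 - 1*371)) = sqrt(-2416442 + (-312 - 371)) = sqrt(-2416442 - 683) = sqrt(-2417125) = 5*I*sqrt(96685)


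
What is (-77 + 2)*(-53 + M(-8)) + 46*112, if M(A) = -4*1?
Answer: 9427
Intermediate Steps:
M(A) = -4
(-77 + 2)*(-53 + M(-8)) + 46*112 = (-77 + 2)*(-53 - 4) + 46*112 = -75*(-57) + 5152 = 4275 + 5152 = 9427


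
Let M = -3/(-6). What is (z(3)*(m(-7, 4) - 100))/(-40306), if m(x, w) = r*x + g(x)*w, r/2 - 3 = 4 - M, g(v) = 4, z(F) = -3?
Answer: -75/5758 ≈ -0.013025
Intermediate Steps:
M = 1/2 (M = -3*(-1/6) = 1/2 ≈ 0.50000)
r = 13 (r = 6 + 2*(4 - 1*1/2) = 6 + 2*(4 - 1/2) = 6 + 2*(7/2) = 6 + 7 = 13)
m(x, w) = 4*w + 13*x (m(x, w) = 13*x + 4*w = 4*w + 13*x)
(z(3)*(m(-7, 4) - 100))/(-40306) = -3*((4*4 + 13*(-7)) - 100)/(-40306) = -3*((16 - 91) - 100)*(-1/40306) = -3*(-75 - 100)*(-1/40306) = -3*(-175)*(-1/40306) = 525*(-1/40306) = -75/5758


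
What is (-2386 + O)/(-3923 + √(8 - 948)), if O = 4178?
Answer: -7030016/15390869 - 3584*I*√235/15390869 ≈ -0.45677 - 0.0035698*I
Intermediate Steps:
(-2386 + O)/(-3923 + √(8 - 948)) = (-2386 + 4178)/(-3923 + √(8 - 948)) = 1792/(-3923 + √(-940)) = 1792/(-3923 + 2*I*√235)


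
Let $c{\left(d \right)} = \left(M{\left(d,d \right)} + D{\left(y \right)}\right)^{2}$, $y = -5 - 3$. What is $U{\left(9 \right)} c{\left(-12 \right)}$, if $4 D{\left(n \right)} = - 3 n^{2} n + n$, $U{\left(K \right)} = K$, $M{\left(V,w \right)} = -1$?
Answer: $1306449$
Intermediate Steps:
$y = -8$
$D{\left(n \right)} = - \frac{3 n^{3}}{4} + \frac{n}{4}$ ($D{\left(n \right)} = \frac{- 3 n^{2} n + n}{4} = \frac{- 3 n^{3} + n}{4} = \frac{n - 3 n^{3}}{4} = - \frac{3 n^{3}}{4} + \frac{n}{4}$)
$c{\left(d \right)} = 145161$ ($c{\left(d \right)} = \left(-1 + \frac{1}{4} \left(-8\right) \left(1 - 3 \left(-8\right)^{2}\right)\right)^{2} = \left(-1 + \frac{1}{4} \left(-8\right) \left(1 - 192\right)\right)^{2} = \left(-1 + \frac{1}{4} \left(-8\right) \left(-191\right)\right)^{2} = \left(-1 + 382\right)^{2} = 381^{2} = 145161$)
$U{\left(9 \right)} c{\left(-12 \right)} = 9 \cdot 145161 = 1306449$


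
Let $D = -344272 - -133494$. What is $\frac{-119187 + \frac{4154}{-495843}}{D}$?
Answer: $\frac{59098043795}{104512795854} \approx 0.56546$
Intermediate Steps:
$D = -210778$ ($D = -344272 + 133494 = -210778$)
$\frac{-119187 + \frac{4154}{-495843}}{D} = \frac{-119187 + \frac{4154}{-495843}}{-210778} = \left(-119187 + 4154 \left(- \frac{1}{495843}\right)\right) \left(- \frac{1}{210778}\right) = \left(-119187 - \frac{4154}{495843}\right) \left(- \frac{1}{210778}\right) = \left(- \frac{59098043795}{495843}\right) \left(- \frac{1}{210778}\right) = \frac{59098043795}{104512795854}$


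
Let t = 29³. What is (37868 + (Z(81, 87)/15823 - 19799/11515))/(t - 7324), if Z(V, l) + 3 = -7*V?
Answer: 6899299623333/3109274484925 ≈ 2.2189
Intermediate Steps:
Z(V, l) = -3 - 7*V
t = 24389
(37868 + (Z(81, 87)/15823 - 19799/11515))/(t - 7324) = (37868 + ((-3 - 7*81)/15823 - 19799/11515))/(24389 - 7324) = (37868 + ((-3 - 567)*(1/15823) - 19799*1/11515))/17065 = (37868 + (-570*1/15823 - 19799/11515))*(1/17065) = (37868 + (-570/15823 - 19799/11515))*(1/17065) = (37868 - 319843127/182201845)*(1/17065) = (6899299623333/182201845)*(1/17065) = 6899299623333/3109274484925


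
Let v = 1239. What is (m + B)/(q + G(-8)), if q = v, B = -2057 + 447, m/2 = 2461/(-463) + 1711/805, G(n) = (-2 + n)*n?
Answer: -602448974/491611085 ≈ -1.2255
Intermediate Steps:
G(n) = n*(-2 + n)
m = -2377824/372715 (m = 2*(2461/(-463) + 1711/805) = 2*(2461*(-1/463) + 1711*(1/805)) = 2*(-2461/463 + 1711/805) = 2*(-1188912/372715) = -2377824/372715 ≈ -6.3797)
B = -1610
q = 1239
(m + B)/(q + G(-8)) = (-2377824/372715 - 1610)/(1239 - 8*(-2 - 8)) = -602448974/(372715*(1239 - 8*(-10))) = -602448974/(372715*(1239 + 80)) = -602448974/372715/1319 = -602448974/372715*1/1319 = -602448974/491611085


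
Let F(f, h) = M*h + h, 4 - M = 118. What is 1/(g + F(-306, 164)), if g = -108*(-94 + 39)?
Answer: -1/12592 ≈ -7.9416e-5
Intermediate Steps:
M = -114 (M = 4 - 1*118 = 4 - 118 = -114)
F(f, h) = -113*h (F(f, h) = -114*h + h = -113*h)
g = 5940 (g = -108*(-55) = 5940)
1/(g + F(-306, 164)) = 1/(5940 - 113*164) = 1/(5940 - 18532) = 1/(-12592) = -1/12592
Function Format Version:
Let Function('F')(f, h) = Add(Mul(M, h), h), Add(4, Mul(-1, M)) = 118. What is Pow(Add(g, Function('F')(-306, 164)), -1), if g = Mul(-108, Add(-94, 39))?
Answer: Rational(-1, 12592) ≈ -7.9416e-5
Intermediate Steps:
M = -114 (M = Add(4, Mul(-1, 118)) = Add(4, -118) = -114)
Function('F')(f, h) = Mul(-113, h) (Function('F')(f, h) = Add(Mul(-114, h), h) = Mul(-113, h))
g = 5940 (g = Mul(-108, -55) = 5940)
Pow(Add(g, Function('F')(-306, 164)), -1) = Pow(Add(5940, Mul(-113, 164)), -1) = Pow(Add(5940, -18532), -1) = Pow(-12592, -1) = Rational(-1, 12592)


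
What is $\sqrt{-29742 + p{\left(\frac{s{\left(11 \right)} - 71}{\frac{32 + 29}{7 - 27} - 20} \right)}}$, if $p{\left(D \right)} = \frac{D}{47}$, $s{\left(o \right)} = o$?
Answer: $\frac{i \sqrt{13962620276238}}{21667} \approx 172.46 i$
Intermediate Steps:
$p{\left(D \right)} = \frac{D}{47}$ ($p{\left(D \right)} = D \frac{1}{47} = \frac{D}{47}$)
$\sqrt{-29742 + p{\left(\frac{s{\left(11 \right)} - 71}{\frac{32 + 29}{7 - 27} - 20} \right)}} = \sqrt{-29742 + \frac{\left(11 - 71\right) \frac{1}{\frac{32 + 29}{7 - 27} - 20}}{47}} = \sqrt{-29742 + \frac{\left(-60\right) \frac{1}{\frac{61}{-20} - 20}}{47}} = \sqrt{-29742 + \frac{\left(-60\right) \frac{1}{61 \left(- \frac{1}{20}\right) - 20}}{47}} = \sqrt{-29742 + \frac{\left(-60\right) \frac{1}{- \frac{61}{20} - 20}}{47}} = \sqrt{-29742 + \frac{\left(-60\right) \frac{1}{- \frac{461}{20}}}{47}} = \sqrt{-29742 + \frac{\left(-60\right) \left(- \frac{20}{461}\right)}{47}} = \sqrt{-29742 + \frac{1}{47} \cdot \frac{1200}{461}} = \sqrt{-29742 + \frac{1200}{21667}} = \sqrt{- \frac{644418714}{21667}} = \frac{i \sqrt{13962620276238}}{21667}$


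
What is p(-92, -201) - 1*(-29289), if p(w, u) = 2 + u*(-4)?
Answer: 30095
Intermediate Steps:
p(w, u) = 2 - 4*u
p(-92, -201) - 1*(-29289) = (2 - 4*(-201)) - 1*(-29289) = (2 + 804) + 29289 = 806 + 29289 = 30095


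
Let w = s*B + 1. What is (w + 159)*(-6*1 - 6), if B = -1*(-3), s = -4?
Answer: -1776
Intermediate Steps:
B = 3
w = -11 (w = -4*3 + 1 = -12 + 1 = -11)
(w + 159)*(-6*1 - 6) = (-11 + 159)*(-6*1 - 6) = 148*(-6 - 6) = 148*(-12) = -1776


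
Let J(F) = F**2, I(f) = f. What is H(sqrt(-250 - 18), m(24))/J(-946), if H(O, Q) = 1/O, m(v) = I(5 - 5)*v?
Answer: -I*sqrt(67)/119918744 ≈ -6.8257e-8*I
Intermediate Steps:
m(v) = 0 (m(v) = (5 - 5)*v = 0*v = 0)
H(sqrt(-250 - 18), m(24))/J(-946) = 1/((sqrt(-250 - 18))*((-946)**2)) = 1/(sqrt(-268)*894916) = (1/894916)/(2*I*sqrt(67)) = -I*sqrt(67)/134*(1/894916) = -I*sqrt(67)/119918744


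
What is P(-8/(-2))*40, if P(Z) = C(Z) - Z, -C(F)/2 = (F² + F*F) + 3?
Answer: -2960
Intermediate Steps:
C(F) = -6 - 4*F² (C(F) = -2*((F² + F*F) + 3) = -2*((F² + F²) + 3) = -2*(2*F² + 3) = -2*(3 + 2*F²) = -6 - 4*F²)
P(Z) = -6 - Z - 4*Z² (P(Z) = (-6 - 4*Z²) - Z = -6 - Z - 4*Z²)
P(-8/(-2))*40 = (-6 - (-8)/(-2) - 4*(-8/(-2))²)*40 = (-6 - (-8)*(-1)/2 - 4*(-8*(-½))²)*40 = (-6 - 1*4 - 4*4²)*40 = (-6 - 4 - 4*16)*40 = (-6 - 4 - 64)*40 = -74*40 = -2960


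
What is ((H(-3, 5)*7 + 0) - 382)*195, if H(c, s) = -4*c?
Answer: -58110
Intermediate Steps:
((H(-3, 5)*7 + 0) - 382)*195 = ((-4*(-3)*7 + 0) - 382)*195 = ((12*7 + 0) - 382)*195 = ((84 + 0) - 382)*195 = (84 - 382)*195 = -298*195 = -58110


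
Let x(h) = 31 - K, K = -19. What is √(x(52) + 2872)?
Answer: √2922 ≈ 54.056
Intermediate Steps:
x(h) = 50 (x(h) = 31 - 1*(-19) = 31 + 19 = 50)
√(x(52) + 2872) = √(50 + 2872) = √2922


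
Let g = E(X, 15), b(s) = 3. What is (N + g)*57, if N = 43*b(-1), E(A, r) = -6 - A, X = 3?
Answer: 6840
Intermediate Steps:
g = -9 (g = -6 - 1*3 = -6 - 3 = -9)
N = 129 (N = 43*3 = 129)
(N + g)*57 = (129 - 9)*57 = 120*57 = 6840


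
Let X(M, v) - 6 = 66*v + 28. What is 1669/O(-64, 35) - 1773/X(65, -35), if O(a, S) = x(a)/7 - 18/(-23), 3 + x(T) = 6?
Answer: 611927419/443820 ≈ 1378.8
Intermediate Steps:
x(T) = 3 (x(T) = -3 + 6 = 3)
O(a, S) = 195/161 (O(a, S) = 3/7 - 18/(-23) = 3*(1/7) - 18*(-1/23) = 3/7 + 18/23 = 195/161)
X(M, v) = 34 + 66*v (X(M, v) = 6 + (66*v + 28) = 6 + (28 + 66*v) = 34 + 66*v)
1669/O(-64, 35) - 1773/X(65, -35) = 1669/(195/161) - 1773/(34 + 66*(-35)) = 1669*(161/195) - 1773/(34 - 2310) = 268709/195 - 1773/(-2276) = 268709/195 - 1773*(-1/2276) = 268709/195 + 1773/2276 = 611927419/443820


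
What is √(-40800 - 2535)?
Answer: 9*I*√535 ≈ 208.17*I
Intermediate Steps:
√(-40800 - 2535) = √(-43335) = 9*I*√535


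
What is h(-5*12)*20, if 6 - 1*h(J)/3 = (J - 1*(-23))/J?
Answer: 323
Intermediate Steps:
h(J) = 18 - 3*(23 + J)/J (h(J) = 18 - 3*(J - 1*(-23))/J = 18 - 3*(J + 23)/J = 18 - 3*(23 + J)/J)
h(-5*12)*20 = (15 - 69/((-5*12)))*20 = (15 - 69/(-60))*20 = (15 - 69*(-1/60))*20 = (15 + 23/20)*20 = (323/20)*20 = 323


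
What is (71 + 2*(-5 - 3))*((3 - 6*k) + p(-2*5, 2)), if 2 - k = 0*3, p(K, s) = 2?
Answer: -385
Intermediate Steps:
k = 2 (k = 2 - 0*3 = 2 - 1*0 = 2 + 0 = 2)
(71 + 2*(-5 - 3))*((3 - 6*k) + p(-2*5, 2)) = (71 + 2*(-5 - 3))*((3 - 6*2) + 2) = (71 + 2*(-8))*((3 - 12) + 2) = (71 - 16)*(-9 + 2) = 55*(-7) = -385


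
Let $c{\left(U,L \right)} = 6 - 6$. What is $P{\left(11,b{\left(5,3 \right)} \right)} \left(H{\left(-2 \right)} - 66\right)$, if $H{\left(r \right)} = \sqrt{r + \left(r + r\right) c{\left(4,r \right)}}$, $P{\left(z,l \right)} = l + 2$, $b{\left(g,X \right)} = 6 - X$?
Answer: $-330 + 5 i \sqrt{2} \approx -330.0 + 7.0711 i$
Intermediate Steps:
$c{\left(U,L \right)} = 0$ ($c{\left(U,L \right)} = 6 - 6 = 0$)
$P{\left(z,l \right)} = 2 + l$
$H{\left(r \right)} = \sqrt{r}$ ($H{\left(r \right)} = \sqrt{r + \left(r + r\right) 0} = \sqrt{r + 2 r 0} = \sqrt{r + 0} = \sqrt{r}$)
$P{\left(11,b{\left(5,3 \right)} \right)} \left(H{\left(-2 \right)} - 66\right) = \left(2 + \left(6 - 3\right)\right) \left(\sqrt{-2} - 66\right) = \left(2 + \left(6 - 3\right)\right) \left(i \sqrt{2} - 66\right) = \left(2 + 3\right) \left(-66 + i \sqrt{2}\right) = 5 \left(-66 + i \sqrt{2}\right) = -330 + 5 i \sqrt{2}$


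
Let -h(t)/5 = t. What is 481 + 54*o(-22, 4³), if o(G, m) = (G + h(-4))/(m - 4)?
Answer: 2396/5 ≈ 479.20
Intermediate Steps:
h(t) = -5*t
o(G, m) = (20 + G)/(-4 + m) (o(G, m) = (G - 5*(-4))/(m - 4) = (G + 20)/(-4 + m) = (20 + G)/(-4 + m))
481 + 54*o(-22, 4³) = 481 + 54*((20 - 22)/(-4 + 4³)) = 481 + 54*(-2/(-4 + 64)) = 481 + 54*(-2/60) = 481 + 54*((1/60)*(-2)) = 481 + 54*(-1/30) = 481 - 9/5 = 2396/5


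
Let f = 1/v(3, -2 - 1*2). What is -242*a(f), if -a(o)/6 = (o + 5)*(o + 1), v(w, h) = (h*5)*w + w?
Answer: 7697536/1083 ≈ 7107.6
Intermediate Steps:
v(w, h) = w + 5*h*w (v(w, h) = (5*h)*w + w = 5*h*w + w = w + 5*h*w)
f = -1/57 (f = 1/(3*(1 + 5*(-2 - 1*2))) = 1/(3*(1 + 5*(-2 - 2))) = 1/(3*(1 + 5*(-4))) = 1/(3*(1 - 20)) = 1/(3*(-19)) = 1/(-57) = -1/57 ≈ -0.017544)
a(o) = -6*(1 + o)*(5 + o) (a(o) = -6*(o + 5)*(o + 1) = -6*(5 + o)*(1 + o) = -6*(1 + o)*(5 + o))
-242*a(f) = -242*(-30 - 36*(-1/57) - 6*(-1/57)²) = -242*(-30 + 12/19 - 6*1/3249) = -242*(-30 + 12/19 - 2/1083) = -242*(-31808/1083) = 7697536/1083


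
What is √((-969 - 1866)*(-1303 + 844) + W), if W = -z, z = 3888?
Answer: 9*√16017 ≈ 1139.0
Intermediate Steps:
W = -3888 (W = -1*3888 = -3888)
√((-969 - 1866)*(-1303 + 844) + W) = √((-969 - 1866)*(-1303 + 844) - 3888) = √(-2835*(-459) - 3888) = √(1301265 - 3888) = √1297377 = 9*√16017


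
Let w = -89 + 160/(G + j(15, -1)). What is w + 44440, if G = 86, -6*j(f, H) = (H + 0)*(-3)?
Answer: 7584341/171 ≈ 44353.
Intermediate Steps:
j(f, H) = H/2 (j(f, H) = -(H + 0)*(-3)/6 = -H*(-3)/6 = -(-1)*H/2 = H/2)
w = -14899/171 (w = -89 + 160/(86 + (1/2)*(-1)) = -89 + 160/(86 - 1/2) = -89 + 160/(171/2) = -89 + (2/171)*160 = -89 + 320/171 = -14899/171 ≈ -87.129)
w + 44440 = -14899/171 + 44440 = 7584341/171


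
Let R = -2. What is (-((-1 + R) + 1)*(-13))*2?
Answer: -52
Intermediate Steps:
(-((-1 + R) + 1)*(-13))*2 = (-((-1 - 2) + 1)*(-13))*2 = (-(-3 + 1)*(-13))*2 = (-1*(-2)*(-13))*2 = (2*(-13))*2 = -26*2 = -52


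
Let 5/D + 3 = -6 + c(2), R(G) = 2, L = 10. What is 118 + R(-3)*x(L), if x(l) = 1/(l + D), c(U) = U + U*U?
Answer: 2956/25 ≈ 118.24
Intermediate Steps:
c(U) = U + U**2
D = -5/3 (D = 5/(-3 + (-6 + 2*(1 + 2))) = 5/(-3 + (-6 + 2*3)) = 5/(-3 + (-6 + 6)) = 5/(-3 + 0) = 5/(-3) = 5*(-1/3) = -5/3 ≈ -1.6667)
x(l) = 1/(-5/3 + l) (x(l) = 1/(l - 5/3) = 1/(-5/3 + l))
118 + R(-3)*x(L) = 118 + 2*(3/(-5 + 3*10)) = 118 + 2*(3/(-5 + 30)) = 118 + 2*(3/25) = 118 + 6/25 = 2956/25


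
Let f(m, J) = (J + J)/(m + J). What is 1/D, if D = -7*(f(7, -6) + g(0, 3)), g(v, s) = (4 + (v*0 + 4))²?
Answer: -1/364 ≈ -0.0027473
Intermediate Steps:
f(m, J) = 2*J/(J + m) (f(m, J) = (2*J)/(J + m) = 2*J/(J + m))
g(v, s) = 64 (g(v, s) = (4 + (0 + 4))² = (4 + 4)² = 8² = 64)
D = -364 (D = -7*(2*(-6)/(-6 + 7) + 64) = -7*(2*(-6)/1 + 64) = -7*(2*(-6)*1 + 64) = -7*(-12 + 64) = -7*52 = -364)
1/D = 1/(-364) = -1/364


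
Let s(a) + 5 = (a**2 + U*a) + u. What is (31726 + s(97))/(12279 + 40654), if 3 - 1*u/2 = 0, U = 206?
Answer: 61118/52933 ≈ 1.1546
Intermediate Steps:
u = 6 (u = 6 - 2*0 = 6 + 0 = 6)
s(a) = 1 + a**2 + 206*a (s(a) = -5 + ((a**2 + 206*a) + 6) = -5 + (6 + a**2 + 206*a) = 1 + a**2 + 206*a)
(31726 + s(97))/(12279 + 40654) = (31726 + (1 + 97**2 + 206*97))/(12279 + 40654) = (31726 + (1 + 9409 + 19982))/52933 = (31726 + 29392)*(1/52933) = 61118*(1/52933) = 61118/52933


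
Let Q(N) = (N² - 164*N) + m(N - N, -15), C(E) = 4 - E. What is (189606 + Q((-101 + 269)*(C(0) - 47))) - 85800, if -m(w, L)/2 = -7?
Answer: 53474732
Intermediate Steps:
m(w, L) = 14 (m(w, L) = -2*(-7) = 14)
Q(N) = 14 + N² - 164*N (Q(N) = (N² - 164*N) + 14 = 14 + N² - 164*N)
(189606 + Q((-101 + 269)*(C(0) - 47))) - 85800 = (189606 + (14 + ((-101 + 269)*((4 - 1*0) - 47))² - 164*(-101 + 269)*((4 - 1*0) - 47))) - 85800 = (189606 + (14 + (168*((4 + 0) - 47))² - 27552*((4 + 0) - 47))) - 85800 = (189606 + (14 + (168*(4 - 47))² - 27552*(4 - 47))) - 85800 = (189606 + (14 + (168*(-43))² - 27552*(-43))) - 85800 = (189606 + (14 + (-7224)² - 164*(-7224))) - 85800 = (189606 + (14 + 52186176 + 1184736)) - 85800 = (189606 + 53370926) - 85800 = 53560532 - 85800 = 53474732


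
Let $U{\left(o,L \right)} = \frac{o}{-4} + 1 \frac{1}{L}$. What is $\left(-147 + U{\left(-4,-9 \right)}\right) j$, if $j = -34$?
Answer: $\frac{44710}{9} \approx 4967.8$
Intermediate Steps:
$U{\left(o,L \right)} = \frac{1}{L} - \frac{o}{4}$ ($U{\left(o,L \right)} = o \left(- \frac{1}{4}\right) + \frac{1}{L} = - \frac{o}{4} + \frac{1}{L} = \frac{1}{L} - \frac{o}{4}$)
$\left(-147 + U{\left(-4,-9 \right)}\right) j = \left(-147 + \left(\frac{1}{-9} - -1\right)\right) \left(-34\right) = \left(-147 + \left(- \frac{1}{9} + 1\right)\right) \left(-34\right) = \left(-147 + \frac{8}{9}\right) \left(-34\right) = \left(- \frac{1315}{9}\right) \left(-34\right) = \frac{44710}{9}$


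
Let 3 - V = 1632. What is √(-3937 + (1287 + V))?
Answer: I*√4279 ≈ 65.414*I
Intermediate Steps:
V = -1629 (V = 3 - 1*1632 = 3 - 1632 = -1629)
√(-3937 + (1287 + V)) = √(-3937 + (1287 - 1629)) = √(-3937 - 342) = √(-4279) = I*√4279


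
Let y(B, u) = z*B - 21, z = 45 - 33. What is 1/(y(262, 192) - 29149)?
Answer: -1/26026 ≈ -3.8423e-5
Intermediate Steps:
z = 12
y(B, u) = -21 + 12*B (y(B, u) = 12*B - 21 = -21 + 12*B)
1/(y(262, 192) - 29149) = 1/((-21 + 12*262) - 29149) = 1/((-21 + 3144) - 29149) = 1/(3123 - 29149) = 1/(-26026) = -1/26026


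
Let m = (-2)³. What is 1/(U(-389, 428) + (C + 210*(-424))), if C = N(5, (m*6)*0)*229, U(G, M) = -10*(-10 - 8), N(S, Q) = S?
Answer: -1/87715 ≈ -1.1401e-5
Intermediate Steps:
m = -8
U(G, M) = 180 (U(G, M) = -10*(-18) = 180)
C = 1145 (C = 5*229 = 1145)
1/(U(-389, 428) + (C + 210*(-424))) = 1/(180 + (1145 + 210*(-424))) = 1/(180 + (1145 - 89040)) = 1/(180 - 87895) = 1/(-87715) = -1/87715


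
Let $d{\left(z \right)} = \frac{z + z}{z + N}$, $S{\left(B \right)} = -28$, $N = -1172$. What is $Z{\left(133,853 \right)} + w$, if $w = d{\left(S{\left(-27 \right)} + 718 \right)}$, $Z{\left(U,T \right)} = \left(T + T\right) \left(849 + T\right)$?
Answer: $\frac{699769802}{241} \approx 2.9036 \cdot 10^{6}$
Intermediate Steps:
$Z{\left(U,T \right)} = 2 T \left(849 + T\right)$
$d{\left(z \right)} = \frac{2 z}{-1172 + z}$ ($d{\left(z \right)} = \frac{z + z}{z - 1172} = \frac{2 z}{-1172 + z}$)
$w = - \frac{690}{241}$ ($w = \frac{2 \left(-28 + 718\right)}{-1172 + \left(-28 + 718\right)} = 2 \cdot 690 \frac{1}{-1172 + 690} = 2 \cdot 690 \frac{1}{-482} = 2 \cdot 690 \left(- \frac{1}{482}\right) = - \frac{690}{241} \approx -2.8631$)
$Z{\left(133,853 \right)} + w = 2 \cdot 853 \left(849 + 853\right) - \frac{690}{241} = 2 \cdot 853 \cdot 1702 - \frac{690}{241} = 2903612 - \frac{690}{241} = \frac{699769802}{241}$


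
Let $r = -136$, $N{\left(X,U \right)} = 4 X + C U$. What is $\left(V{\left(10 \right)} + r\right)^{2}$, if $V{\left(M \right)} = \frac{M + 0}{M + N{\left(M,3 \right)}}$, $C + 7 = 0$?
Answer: $\frac{15476356}{841} \approx 18402.0$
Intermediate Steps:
$C = -7$ ($C = -7 + 0 = -7$)
$N{\left(X,U \right)} = - 7 U + 4 X$ ($N{\left(X,U \right)} = 4 X - 7 U = - 7 U + 4 X$)
$V{\left(M \right)} = \frac{M}{-21 + 5 M}$ ($V{\left(M \right)} = \frac{M + 0}{M + \left(\left(-7\right) 3 + 4 M\right)} = \frac{M}{M + \left(-21 + 4 M\right)} = \frac{M}{-21 + 5 M}$)
$\left(V{\left(10 \right)} + r\right)^{2} = \left(\frac{10}{-21 + 5 \cdot 10} - 136\right)^{2} = \left(\frac{10}{-21 + 50} - 136\right)^{2} = \left(\frac{10}{29} - 136\right)^{2} = \left(- \frac{3934}{29}\right)^{2} = \frac{15476356}{841}$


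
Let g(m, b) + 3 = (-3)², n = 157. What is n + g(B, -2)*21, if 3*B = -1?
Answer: 283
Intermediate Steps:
B = -⅓ (B = (⅓)*(-1) = -⅓ ≈ -0.33333)
g(m, b) = 6 (g(m, b) = -3 + (-3)² = -3 + 9 = 6)
n + g(B, -2)*21 = 157 + 6*21 = 157 + 126 = 283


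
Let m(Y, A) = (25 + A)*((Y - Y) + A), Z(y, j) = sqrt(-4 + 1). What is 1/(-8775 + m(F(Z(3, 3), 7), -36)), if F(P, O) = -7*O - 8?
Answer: -1/8379 ≈ -0.00011935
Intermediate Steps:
Z(y, j) = I*sqrt(3) (Z(y, j) = sqrt(-3) = I*sqrt(3))
F(P, O) = -8 - 7*O
m(Y, A) = A*(25 + A) (m(Y, A) = (25 + A)*(0 + A) = (25 + A)*A = A*(25 + A))
1/(-8775 + m(F(Z(3, 3), 7), -36)) = 1/(-8775 - 36*(25 - 36)) = 1/(-8775 - 36*(-11)) = 1/(-8775 + 396) = 1/(-8379) = -1/8379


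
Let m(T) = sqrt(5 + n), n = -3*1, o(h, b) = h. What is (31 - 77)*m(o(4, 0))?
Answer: -46*sqrt(2) ≈ -65.054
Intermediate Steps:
n = -3
m(T) = sqrt(2) (m(T) = sqrt(5 - 3) = sqrt(2))
(31 - 77)*m(o(4, 0)) = (31 - 77)*sqrt(2) = -46*sqrt(2)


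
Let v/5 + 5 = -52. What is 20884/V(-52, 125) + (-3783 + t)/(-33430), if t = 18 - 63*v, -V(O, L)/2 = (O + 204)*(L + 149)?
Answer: -47003059/69614632 ≈ -0.67519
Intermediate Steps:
V(O, L) = -2*(149 + L)*(204 + O) (V(O, L) = -2*(O + 204)*(L + 149) = -2*(204 + O)*(149 + L) = -2*(149 + L)*(204 + O))
v = -285 (v = -25 + 5*(-52) = -25 - 260 = -285)
t = 17973 (t = 18 - 63*(-285) = 18 + 17955 = 17973)
20884/V(-52, 125) + (-3783 + t)/(-33430) = 20884/(-60792 - 408*125 - 298*(-52) - 2*125*(-52)) + (-3783 + 17973)/(-33430) = 20884/(-60792 - 51000 + 15496 + 13000) + 14190*(-1/33430) = 20884/(-83296) - 1419/3343 = 20884*(-1/83296) - 1419/3343 = -5221/20824 - 1419/3343 = -47003059/69614632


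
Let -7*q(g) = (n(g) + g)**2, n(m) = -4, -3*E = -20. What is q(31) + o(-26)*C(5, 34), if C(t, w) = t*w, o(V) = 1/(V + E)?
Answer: -22926/203 ≈ -112.94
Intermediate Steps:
E = 20/3 (E = -1/3*(-20) = 20/3 ≈ 6.6667)
o(V) = 1/(20/3 + V) (o(V) = 1/(V + 20/3) = 1/(20/3 + V))
q(g) = -(-4 + g)**2/7
q(31) + o(-26)*C(5, 34) = -(-4 + 31)**2/7 + (3/(20 + 3*(-26)))*(5*34) = -1/7*27**2 + (3/(20 - 78))*170 = -1/7*729 + (3/(-58))*170 = -729/7 + (3*(-1/58))*170 = -729/7 - 3/58*170 = -729/7 - 255/29 = -22926/203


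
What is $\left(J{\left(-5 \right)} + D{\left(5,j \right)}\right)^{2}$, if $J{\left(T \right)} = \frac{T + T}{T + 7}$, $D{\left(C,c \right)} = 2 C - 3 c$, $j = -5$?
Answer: $400$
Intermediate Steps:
$D{\left(C,c \right)} = - 3 c + 2 C$
$J{\left(T \right)} = \frac{2 T}{7 + T}$
$\left(J{\left(-5 \right)} + D{\left(5,j \right)}\right)^{2} = \left(2 \left(-5\right) \frac{1}{7 - 5} + \left(\left(-3\right) \left(-5\right) + 2 \cdot 5\right)\right)^{2} = \left(2 \left(-5\right) \frac{1}{2} + \left(15 + 10\right)\right)^{2} = \left(2 \left(-5\right) \frac{1}{2} + 25\right)^{2} = \left(-5 + 25\right)^{2} = 20^{2} = 400$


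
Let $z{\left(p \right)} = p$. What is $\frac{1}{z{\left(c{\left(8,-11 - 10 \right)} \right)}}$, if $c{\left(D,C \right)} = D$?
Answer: $\frac{1}{8} \approx 0.125$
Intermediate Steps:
$\frac{1}{z{\left(c{\left(8,-11 - 10 \right)} \right)}} = \frac{1}{8}$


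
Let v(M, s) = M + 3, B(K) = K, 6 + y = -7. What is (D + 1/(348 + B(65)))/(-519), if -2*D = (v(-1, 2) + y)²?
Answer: 16657/142898 ≈ 0.11657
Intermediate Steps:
y = -13 (y = -6 - 7 = -13)
v(M, s) = 3 + M
D = -121/2 (D = -((3 - 1) - 13)²/2 = -(2 - 13)²/2 = -½*(-11)² = -½*121 = -121/2 ≈ -60.500)
(D + 1/(348 + B(65)))/(-519) = (-121/2 + 1/(348 + 65))/(-519) = (-121/2 + 1/413)*(-1/519) = -49971/826*(-1/519) = 16657/142898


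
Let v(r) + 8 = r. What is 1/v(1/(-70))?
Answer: -70/561 ≈ -0.12478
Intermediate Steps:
v(r) = -8 + r
1/v(1/(-70)) = 1/(-8 + 1/(-70)) = 1/(-8 - 1/70) = 1/(-561/70) = -70/561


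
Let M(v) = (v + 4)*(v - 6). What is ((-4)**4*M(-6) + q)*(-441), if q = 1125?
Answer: -3205629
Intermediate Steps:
M(v) = (-6 + v)*(4 + v) (M(v) = (4 + v)*(-6 + v) = (-6 + v)*(4 + v))
((-4)**4*M(-6) + q)*(-441) = ((-4)**4*(-24 + (-6)**2 - 2*(-6)) + 1125)*(-441) = (256*(-24 + 36 + 12) + 1125)*(-441) = (256*24 + 1125)*(-441) = (6144 + 1125)*(-441) = 7269*(-441) = -3205629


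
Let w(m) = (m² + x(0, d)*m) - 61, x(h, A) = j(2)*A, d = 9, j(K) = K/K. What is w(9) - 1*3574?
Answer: -3473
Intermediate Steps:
j(K) = 1
x(h, A) = A (x(h, A) = 1*A = A)
w(m) = -61 + m² + 9*m (w(m) = (m² + 9*m) - 61 = -61 + m² + 9*m)
w(9) - 1*3574 = (-61 + 9² + 9*9) - 1*3574 = (-61 + 81 + 81) - 3574 = 101 - 3574 = -3473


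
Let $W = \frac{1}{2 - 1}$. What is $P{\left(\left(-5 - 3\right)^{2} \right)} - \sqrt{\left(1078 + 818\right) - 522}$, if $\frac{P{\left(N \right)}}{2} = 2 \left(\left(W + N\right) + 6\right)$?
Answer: $284 - \sqrt{1374} \approx 246.93$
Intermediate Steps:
$W = 1$ ($W = 1^{-1} = 1$)
$P{\left(N \right)} = 28 + 4 N$ ($P{\left(N \right)} = 2 \cdot 2 \left(\left(1 + N\right) + 6\right) = 2 \cdot 2 \left(7 + N\right) = 2 \left(14 + 2 N\right) = 28 + 4 N$)
$P{\left(\left(-5 - 3\right)^{2} \right)} - \sqrt{\left(1078 + 818\right) - 522} = \left(28 + 4 \left(-5 - 3\right)^{2}\right) - \sqrt{\left(1078 + 818\right) - 522} = \left(28 + 4 \left(-8\right)^{2}\right) - \sqrt{1896 - 522} = \left(28 + 4 \cdot 64\right) - \sqrt{1374} = \left(28 + 256\right) - \sqrt{1374} = 284 - \sqrt{1374}$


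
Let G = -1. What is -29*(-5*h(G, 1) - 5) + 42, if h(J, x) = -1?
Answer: 42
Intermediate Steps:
-29*(-5*h(G, 1) - 5) + 42 = -29*(-5*(-1) - 5) + 42 = -29*(5 - 5) + 42 = -29*0 + 42 = 0 + 42 = 42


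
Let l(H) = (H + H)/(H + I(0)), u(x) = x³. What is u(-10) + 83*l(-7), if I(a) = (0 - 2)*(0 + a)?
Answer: -834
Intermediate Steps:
I(a) = -2*a
l(H) = 2 (l(H) = (H + H)/(H - 2*0) = (2*H)/(H + 0) = (2*H)/H = 2)
u(-10) + 83*l(-7) = (-10)³ + 83*2 = -1000 + 166 = -834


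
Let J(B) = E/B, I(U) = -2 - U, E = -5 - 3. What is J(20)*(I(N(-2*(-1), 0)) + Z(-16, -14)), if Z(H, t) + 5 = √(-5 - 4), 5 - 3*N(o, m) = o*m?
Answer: 52/15 - 6*I/5 ≈ 3.4667 - 1.2*I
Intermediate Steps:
N(o, m) = 5/3 - m*o/3 (N(o, m) = 5/3 - o*m/3 = 5/3 - m*o/3)
E = -8
Z(H, t) = -5 + 3*I (Z(H, t) = -5 + √(-5 - 4) = -5 + √(-9) = -5 + 3*I)
J(B) = -8/B
J(20)*(I(N(-2*(-1), 0)) + Z(-16, -14)) = (-8/20)*((-2 - (5/3 - ⅓*0*(-2*(-1)))) + (-5 + 3*I)) = (-8*1/20)*((-2 - (5/3 - ⅓*0*2)) + (-5 + 3*I)) = -2*((-2 - (5/3 + 0)) + (-5 + 3*I))/5 = -2*((-2 - 1*5/3) + (-5 + 3*I))/5 = -2*((-2 - 5/3) + (-5 + 3*I))/5 = -2*(-11/3 + (-5 + 3*I))/5 = -2*(-26/3 + 3*I)/5 = 52/15 - 6*I/5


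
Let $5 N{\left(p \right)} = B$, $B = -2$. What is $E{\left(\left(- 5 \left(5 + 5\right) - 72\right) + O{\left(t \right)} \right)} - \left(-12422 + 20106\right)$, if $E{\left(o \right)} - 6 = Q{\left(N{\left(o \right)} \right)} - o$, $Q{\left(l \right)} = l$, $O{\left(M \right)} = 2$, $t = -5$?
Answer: $- \frac{37792}{5} \approx -7558.4$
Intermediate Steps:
$N{\left(p \right)} = - \frac{2}{5}$ ($N{\left(p \right)} = \frac{1}{5} \left(-2\right) = - \frac{2}{5}$)
$E{\left(o \right)} = \frac{28}{5} - o$ ($E{\left(o \right)} = 6 - \left(\frac{2}{5} + o\right) = \frac{28}{5} - o$)
$E{\left(\left(- 5 \left(5 + 5\right) - 72\right) + O{\left(t \right)} \right)} - \left(-12422 + 20106\right) = \left(\frac{28}{5} - \left(\left(- 5 \left(5 + 5\right) - 72\right) + 2\right)\right) - \left(-12422 + 20106\right) = \left(\frac{28}{5} - \left(\left(\left(-5\right) 10 - 72\right) + 2\right)\right) - 7684 = \left(\frac{28}{5} - \left(\left(-50 - 72\right) + 2\right)\right) - 7684 = \left(\frac{28}{5} - \left(-122 + 2\right)\right) - 7684 = \left(\frac{28}{5} - -120\right) - 7684 = \left(\frac{28}{5} + 120\right) - 7684 = \frac{628}{5} - 7684 = - \frac{37792}{5}$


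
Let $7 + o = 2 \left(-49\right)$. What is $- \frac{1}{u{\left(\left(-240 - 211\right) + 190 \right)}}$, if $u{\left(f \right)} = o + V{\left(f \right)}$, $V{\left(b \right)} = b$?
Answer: $\frac{1}{366} \approx 0.0027322$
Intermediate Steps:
$o = -105$ ($o = -7 + 2 \left(-49\right) = -7 - 98 = -105$)
$u{\left(f \right)} = -105 + f$
$- \frac{1}{u{\left(\left(-240 - 211\right) + 190 \right)}} = - \frac{1}{-105 + \left(\left(-240 - 211\right) + 190\right)} = - \frac{1}{-105 + \left(-451 + 190\right)} = - \frac{1}{-105 - 261} = - \frac{1}{-366} = \left(-1\right) \left(- \frac{1}{366}\right) = \frac{1}{366}$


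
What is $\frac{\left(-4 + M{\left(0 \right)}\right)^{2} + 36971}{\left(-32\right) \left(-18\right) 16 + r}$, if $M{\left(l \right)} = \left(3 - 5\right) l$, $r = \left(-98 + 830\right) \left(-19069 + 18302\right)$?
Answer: $- \frac{12329}{184076} \approx -0.066978$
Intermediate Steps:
$r = -561444$ ($r = 732 \left(-767\right) = -561444$)
$M{\left(l \right)} = - 2 l$
$\frac{\left(-4 + M{\left(0 \right)}\right)^{2} + 36971}{\left(-32\right) \left(-18\right) 16 + r} = \frac{\left(-4 - 0\right)^{2} + 36971}{\left(-32\right) \left(-18\right) 16 - 561444} = \frac{\left(-4 + 0\right)^{2} + 36971}{576 \cdot 16 - 561444} = \frac{\left(-4\right)^{2} + 36971}{9216 - 561444} = \frac{16 + 36971}{-552228} = 36987 \left(- \frac{1}{552228}\right) = - \frac{12329}{184076}$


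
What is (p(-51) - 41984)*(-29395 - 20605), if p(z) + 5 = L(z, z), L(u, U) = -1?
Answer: 2099500000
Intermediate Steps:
p(z) = -6 (p(z) = -5 - 1 = -6)
(p(-51) - 41984)*(-29395 - 20605) = (-6 - 41984)*(-29395 - 20605) = -41990*(-50000) = 2099500000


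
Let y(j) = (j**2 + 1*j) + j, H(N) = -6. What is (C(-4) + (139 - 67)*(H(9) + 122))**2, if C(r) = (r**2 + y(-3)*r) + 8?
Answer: 69956496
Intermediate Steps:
y(j) = j**2 + 2*j (y(j) = (j**2 + j) + j = (j + j**2) + j = j**2 + 2*j)
C(r) = 8 + r**2 + 3*r (C(r) = (r**2 + (-3*(2 - 3))*r) + 8 = (r**2 + (-3*(-1))*r) + 8 = (r**2 + 3*r) + 8 = 8 + r**2 + 3*r)
(C(-4) + (139 - 67)*(H(9) + 122))**2 = ((8 + (-4)**2 + 3*(-4)) + (139 - 67)*(-6 + 122))**2 = ((8 + 16 - 12) + 72*116)**2 = (12 + 8352)**2 = 8364**2 = 69956496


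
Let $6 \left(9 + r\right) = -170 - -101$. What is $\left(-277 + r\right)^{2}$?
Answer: $\frac{354025}{4} \approx 88506.0$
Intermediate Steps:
$r = - \frac{41}{2}$ ($r = -9 + \frac{-170 - -101}{6} = -9 + \frac{-170 + 101}{6} = -9 + \frac{1}{6} \left(-69\right) = -9 - \frac{23}{2} = - \frac{41}{2} \approx -20.5$)
$\left(-277 + r\right)^{2} = \left(-277 - \frac{41}{2}\right)^{2} = \left(- \frac{595}{2}\right)^{2} = \frac{354025}{4}$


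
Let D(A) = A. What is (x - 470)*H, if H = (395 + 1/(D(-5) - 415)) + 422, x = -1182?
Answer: -20245201/15 ≈ -1.3497e+6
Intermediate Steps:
H = 343139/420 (H = (395 + 1/(-5 - 415)) + 422 = (395 + 1/(-420)) + 422 = (395 - 1/420) + 422 = 165899/420 + 422 = 343139/420 ≈ 817.00)
(x - 470)*H = (-1182 - 470)*(343139/420) = -1652*343139/420 = -20245201/15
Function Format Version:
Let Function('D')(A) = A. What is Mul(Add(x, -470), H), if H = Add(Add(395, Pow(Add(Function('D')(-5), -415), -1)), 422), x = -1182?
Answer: Rational(-20245201, 15) ≈ -1.3497e+6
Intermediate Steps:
H = Rational(343139, 420) (H = Add(Add(395, Pow(Add(-5, -415), -1)), 422) = Add(Add(395, Pow(-420, -1)), 422) = Add(Add(395, Rational(-1, 420)), 422) = Add(Rational(165899, 420), 422) = Rational(343139, 420) ≈ 817.00)
Mul(Add(x, -470), H) = Mul(Add(-1182, -470), Rational(343139, 420)) = Mul(-1652, Rational(343139, 420)) = Rational(-20245201, 15)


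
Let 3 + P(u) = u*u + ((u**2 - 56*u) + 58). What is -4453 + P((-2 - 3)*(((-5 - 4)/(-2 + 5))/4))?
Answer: -36639/8 ≈ -4579.9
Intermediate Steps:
P(u) = 55 - 56*u + 2*u**2 (P(u) = -3 + (u*u + ((u**2 - 56*u) + 58)) = -3 + (u**2 + (58 + u**2 - 56*u)) = -3 + (58 - 56*u + 2*u**2) = 55 - 56*u + 2*u**2)
-4453 + P((-2 - 3)*(((-5 - 4)/(-2 + 5))/4)) = -4453 + (55 - 56*(-2 - 3)*((-5 - 4)/(-2 + 5))/4 + 2*((-2 - 3)*(((-5 - 4)/(-2 + 5))/4))**2) = -4453 + (55 - (-280)*-9/3*(1/4) + 2*(-5*(-9/3)/4)**2) = -4453 + (55 - (-280)*-9*1/3*(1/4) + 2*(-5*(-9*1/3)/4)**2) = -4453 + (55 - (-280)*(-3*1/4) + 2*(-(-15)/4)**2) = -4453 + (55 - (-280)*(-3)/4 + 2*(-5*(-3/4))**2) = -4453 + (55 - 56*15/4 + 2*(15/4)**2) = -4453 + (55 - 210 + 2*(225/16)) = -4453 + (55 - 210 + 225/8) = -4453 - 1015/8 = -36639/8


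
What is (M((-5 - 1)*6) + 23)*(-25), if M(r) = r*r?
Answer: -32975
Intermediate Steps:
M(r) = r**2
(M((-5 - 1)*6) + 23)*(-25) = (((-5 - 1)*6)**2 + 23)*(-25) = ((-6*6)**2 + 23)*(-25) = ((-36)**2 + 23)*(-25) = (1296 + 23)*(-25) = 1319*(-25) = -32975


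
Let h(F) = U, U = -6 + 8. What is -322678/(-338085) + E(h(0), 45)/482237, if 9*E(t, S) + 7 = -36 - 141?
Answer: 51866786242/54345698715 ≈ 0.95439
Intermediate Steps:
U = 2
h(F) = 2
E(t, S) = -184/9 (E(t, S) = -7/9 + (-36 - 141)/9 = -7/9 + (⅑)*(-177) = -7/9 - 59/3 = -184/9)
-322678/(-338085) + E(h(0), 45)/482237 = -322678/(-338085) - 184/9/482237 = -322678*(-1/338085) - 184/9*1/482237 = 322678/338085 - 184/4340133 = 51866786242/54345698715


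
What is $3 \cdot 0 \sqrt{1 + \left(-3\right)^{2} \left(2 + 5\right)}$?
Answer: $0$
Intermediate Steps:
$3 \cdot 0 \sqrt{1 + \left(-3\right)^{2} \left(2 + 5\right)} = 0 \sqrt{1 + 9 \cdot 7} = 0 \sqrt{1 + 63} = 0 \sqrt{64} = 0 \cdot 8 = 0$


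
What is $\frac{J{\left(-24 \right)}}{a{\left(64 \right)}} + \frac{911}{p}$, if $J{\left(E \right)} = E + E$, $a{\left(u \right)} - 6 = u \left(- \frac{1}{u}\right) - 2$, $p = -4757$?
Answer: $- \frac{77023}{4757} \approx -16.191$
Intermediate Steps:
$a{\left(u \right)} = 3$ ($a{\left(u \right)} = 6 + \left(u \left(- \frac{1}{u}\right) - 2\right) = 6 - 3 = 3$)
$J{\left(E \right)} = 2 E$
$\frac{J{\left(-24 \right)}}{a{\left(64 \right)}} + \frac{911}{p} = \frac{2 \left(-24\right)}{3} + \frac{911}{-4757} = \left(-48\right) \frac{1}{3} + 911 \left(- \frac{1}{4757}\right) = -16 - \frac{911}{4757} = - \frac{77023}{4757}$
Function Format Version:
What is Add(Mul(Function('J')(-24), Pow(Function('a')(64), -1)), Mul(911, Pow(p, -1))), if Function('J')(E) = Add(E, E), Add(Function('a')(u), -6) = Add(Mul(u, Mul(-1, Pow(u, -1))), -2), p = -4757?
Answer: Rational(-77023, 4757) ≈ -16.191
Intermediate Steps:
Function('a')(u) = 3 (Function('a')(u) = Add(6, Add(Mul(u, Mul(-1, Pow(u, -1))), -2)) = Add(6, Add(-1, -2)) = Add(6, -3) = 3)
Function('J')(E) = Mul(2, E)
Add(Mul(Function('J')(-24), Pow(Function('a')(64), -1)), Mul(911, Pow(p, -1))) = Add(Mul(Mul(2, -24), Pow(3, -1)), Mul(911, Pow(-4757, -1))) = Add(Mul(-48, Rational(1, 3)), Mul(911, Rational(-1, 4757))) = Add(-16, Rational(-911, 4757)) = Rational(-77023, 4757)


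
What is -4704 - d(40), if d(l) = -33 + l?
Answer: -4711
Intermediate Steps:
-4704 - d(40) = -4704 - (-33 + 40) = -4704 - 1*7 = -4704 - 7 = -4711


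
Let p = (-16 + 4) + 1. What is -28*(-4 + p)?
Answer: 420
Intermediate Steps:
p = -11 (p = -12 + 1 = -11)
-28*(-4 + p) = -28*(-4 - 11) = -28*(-15) = 420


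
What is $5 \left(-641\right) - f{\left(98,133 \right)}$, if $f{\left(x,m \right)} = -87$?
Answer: $-3118$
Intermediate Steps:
$5 \left(-641\right) - f{\left(98,133 \right)} = 5 \left(-641\right) - -87 = -3205 + 87 = -3118$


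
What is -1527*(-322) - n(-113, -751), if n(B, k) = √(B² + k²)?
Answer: 491694 - √576770 ≈ 4.9093e+5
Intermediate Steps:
-1527*(-322) - n(-113, -751) = -1527*(-322) - √((-113)² + (-751)²) = 491694 - √(12769 + 564001) = 491694 - √576770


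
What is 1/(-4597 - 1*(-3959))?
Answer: -1/638 ≈ -0.0015674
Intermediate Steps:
1/(-4597 - 1*(-3959)) = 1/(-4597 + 3959) = 1/(-638) = -1/638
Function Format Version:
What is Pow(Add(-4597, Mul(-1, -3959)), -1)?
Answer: Rational(-1, 638) ≈ -0.0015674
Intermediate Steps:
Pow(Add(-4597, Mul(-1, -3959)), -1) = Pow(Add(-4597, 3959), -1) = Pow(-638, -1) = Rational(-1, 638)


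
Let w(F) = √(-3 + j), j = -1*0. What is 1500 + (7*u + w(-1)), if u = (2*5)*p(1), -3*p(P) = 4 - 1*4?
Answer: 1500 + I*√3 ≈ 1500.0 + 1.732*I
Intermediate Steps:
p(P) = 0 (p(P) = -(4 - 1*4)/3 = -(4 - 4)/3 = -⅓*0 = 0)
j = 0
w(F) = I*√3 (w(F) = √(-3 + 0) = √(-3) = I*√3)
u = 0 (u = (2*5)*0 = 10*0 = 0)
1500 + (7*u + w(-1)) = 1500 + (7*0 + I*√3) = 1500 + (0 + I*√3) = 1500 + I*√3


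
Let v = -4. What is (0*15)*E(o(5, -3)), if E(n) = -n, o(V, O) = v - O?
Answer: 0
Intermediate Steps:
o(V, O) = -4 - O
(0*15)*E(o(5, -3)) = (0*15)*(-(-4 - 1*(-3))) = 0*(-(-4 + 3)) = 0*(-1*(-1)) = 0*1 = 0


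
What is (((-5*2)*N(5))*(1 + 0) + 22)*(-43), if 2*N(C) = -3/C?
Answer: -1075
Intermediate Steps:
N(C) = -3/(2*C) (N(C) = (-3/C)/2 = -3/(2*C))
(((-5*2)*N(5))*(1 + 0) + 22)*(-43) = (((-5*2)*(-3/2/5))*(1 + 0) + 22)*(-43) = (-(-15)/5*1 + 22)*(-43) = (-10*(-3/10)*1 + 22)*(-43) = (3*1 + 22)*(-43) = (3 + 22)*(-43) = 25*(-43) = -1075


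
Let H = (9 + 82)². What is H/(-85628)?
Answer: -8281/85628 ≈ -0.096709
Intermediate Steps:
H = 8281 (H = 91² = 8281)
H/(-85628) = 8281/(-85628) = 8281*(-1/85628) = -8281/85628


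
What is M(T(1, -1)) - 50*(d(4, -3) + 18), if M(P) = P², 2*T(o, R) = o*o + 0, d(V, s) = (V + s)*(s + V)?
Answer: -3799/4 ≈ -949.75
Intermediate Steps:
d(V, s) = (V + s)² (d(V, s) = (V + s)*(V + s) = (V + s)²)
T(o, R) = o²/2 (T(o, R) = (o*o + 0)/2 = (o² + 0)/2 = o²/2)
M(T(1, -1)) - 50*(d(4, -3) + 18) = ((½)*1²)² - 50*((4 - 3)² + 18) = ((½)*1)² - 50*(1² + 18) = (½)² - 50*(1 + 18) = ¼ - 50*19 = ¼ - 950 = -3799/4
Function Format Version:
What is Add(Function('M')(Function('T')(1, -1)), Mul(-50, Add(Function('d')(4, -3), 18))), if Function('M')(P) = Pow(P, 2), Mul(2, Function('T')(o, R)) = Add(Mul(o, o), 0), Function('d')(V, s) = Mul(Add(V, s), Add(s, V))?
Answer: Rational(-3799, 4) ≈ -949.75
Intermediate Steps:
Function('d')(V, s) = Pow(Add(V, s), 2) (Function('d')(V, s) = Mul(Add(V, s), Add(V, s)) = Pow(Add(V, s), 2))
Function('T')(o, R) = Mul(Rational(1, 2), Pow(o, 2)) (Function('T')(o, R) = Mul(Rational(1, 2), Add(Mul(o, o), 0)) = Mul(Rational(1, 2), Add(Pow(o, 2), 0)) = Mul(Rational(1, 2), Pow(o, 2)))
Add(Function('M')(Function('T')(1, -1)), Mul(-50, Add(Function('d')(4, -3), 18))) = Add(Pow(Mul(Rational(1, 2), Pow(1, 2)), 2), Mul(-50, Add(Pow(Add(4, -3), 2), 18))) = Add(Pow(Mul(Rational(1, 2), 1), 2), Mul(-50, Add(Pow(1, 2), 18))) = Add(Pow(Rational(1, 2), 2), Mul(-50, Add(1, 18))) = Add(Rational(1, 4), Mul(-50, 19)) = Add(Rational(1, 4), -950) = Rational(-3799, 4)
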